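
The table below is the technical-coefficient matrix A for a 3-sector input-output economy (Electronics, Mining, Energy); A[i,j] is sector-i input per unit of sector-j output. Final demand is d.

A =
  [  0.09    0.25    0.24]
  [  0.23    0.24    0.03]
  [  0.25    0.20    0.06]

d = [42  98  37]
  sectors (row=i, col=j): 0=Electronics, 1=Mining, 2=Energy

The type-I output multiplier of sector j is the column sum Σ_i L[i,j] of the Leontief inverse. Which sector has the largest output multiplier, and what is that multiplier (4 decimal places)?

Mining (2.4863)

Form M = I − A:
  [  0.91   -0.25   -0.24]
  [ -0.23    0.76   -0.03]
  [ -0.25   -0.20    0.94]
Leontief inverse L = M⁻¹:
  [  1.3314    0.5319    0.3569]
  [  0.4204    1.4949    0.1551]
  [  0.4435    0.4595    1.1917]
Total output x = L · d:
  x_0 = 1.3314·42 + 0.5319·98 + 0.3569·37 = 121.2472
  x_1 = 0.4204·42 + 1.4949·98 + 0.1551·37 = 169.8941
  x_2 = 0.4435·42 + 0.4595·98 + 1.1917·37 = 107.7560
Output multipliers (column sums of L):
  Electronics: 2.1954
  Mining: 2.4863
  Energy: 1.7037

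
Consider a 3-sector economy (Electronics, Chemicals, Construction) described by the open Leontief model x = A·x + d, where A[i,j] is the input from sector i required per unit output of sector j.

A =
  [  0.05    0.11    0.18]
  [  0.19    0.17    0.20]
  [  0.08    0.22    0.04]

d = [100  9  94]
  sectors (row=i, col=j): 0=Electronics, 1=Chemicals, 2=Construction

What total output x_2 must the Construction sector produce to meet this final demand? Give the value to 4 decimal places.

126.0419

Form M = I − A:
  [  0.95   -0.11   -0.18]
  [ -0.19    0.83   -0.20]
  [ -0.08   -0.22    0.96]
Leontief inverse L = M⁻¹:
  [  1.1171    0.2155    0.2544]
  [  0.2944    1.3320    0.3327]
  [  0.1606    0.3232    1.1391]
Total output x = L · d:
  x_0 = 1.1171·100 + 0.2155·9 + 0.2544·94 = 137.5633
  x_1 = 0.2944·100 + 1.3320·9 + 0.3327·94 = 72.7053
  x_2 = 0.1606·100 + 0.3232·9 + 1.1391·94 = 126.0419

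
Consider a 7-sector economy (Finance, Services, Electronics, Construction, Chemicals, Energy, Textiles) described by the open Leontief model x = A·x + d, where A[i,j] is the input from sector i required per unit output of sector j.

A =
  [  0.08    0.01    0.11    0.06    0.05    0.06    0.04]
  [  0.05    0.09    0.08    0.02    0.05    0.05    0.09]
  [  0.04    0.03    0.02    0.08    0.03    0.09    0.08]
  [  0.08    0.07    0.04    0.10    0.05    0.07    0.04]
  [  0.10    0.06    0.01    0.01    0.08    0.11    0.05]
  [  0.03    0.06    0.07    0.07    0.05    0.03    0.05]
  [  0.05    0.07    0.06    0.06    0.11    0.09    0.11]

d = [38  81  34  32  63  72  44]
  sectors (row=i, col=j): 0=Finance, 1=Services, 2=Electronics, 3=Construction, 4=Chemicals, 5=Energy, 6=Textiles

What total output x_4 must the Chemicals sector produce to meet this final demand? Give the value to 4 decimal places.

103.4443

Form M = I − A:
  [  0.92   -0.01   -0.11   -0.06   -0.05   -0.06   -0.04]
  [ -0.05    0.91   -0.08   -0.02   -0.05   -0.05   -0.09]
  [ -0.04   -0.03    0.98   -0.08   -0.03   -0.09   -0.08]
  [ -0.08   -0.07   -0.04    0.90   -0.05   -0.07   -0.04]
  [ -0.10   -0.06   -0.01   -0.01    0.92   -0.11   -0.05]
  [ -0.03   -0.06   -0.07   -0.07   -0.05    0.97   -0.05]
  [ -0.05   -0.07   -0.06   -0.06   -0.11   -0.09    0.89]
Leontief inverse L = M⁻¹:
  [  1.1229    0.0450    0.1480    0.1043    0.0901    0.1111    0.0843]
  [  0.0940    1.1330    0.1228    0.0611    0.0969    0.1044    0.1439]
  [  0.0789    0.0679    1.0575    0.1202    0.0709    0.1346    0.1224]
  [  0.1289    0.1137    0.0858    1.1465    0.0956    0.1236    0.0888]
  [  0.1446    0.0991    0.0550    0.0480    1.1247    0.1590    0.0957]
  [  0.0686    0.0962    0.1033    0.1067    0.0876    1.0759    0.0923]
  [  0.1093    0.1259    0.1123    0.1128    0.1718    0.1603    1.1751]
Total output x = L · d:
  x_0 = 1.1229·38 + 0.0450·81 + 0.1480·34 + 0.1043·32 + 0.0901·63 + 0.1111·72 + 0.0843·44 = 72.0637
  x_1 = 0.0940·38 + 1.1330·81 + 0.1228·34 + 0.0611·32 + 0.0969·63 + 0.1044·72 + 0.1439·44 = 121.4270
  x_2 = 0.0789·38 + 0.0679·81 + 1.0575·34 + 0.1202·32 + 0.0709·63 + 0.1346·72 + 0.1224·44 = 67.8500
  x_3 = 0.1289·38 + 0.1137·81 + 0.0858·34 + 1.1465·32 + 0.0956·63 + 0.1236·72 + 0.0888·44 = 72.5453
  x_4 = 0.1446·38 + 0.0991·81 + 0.0550·34 + 0.0480·32 + 1.1247·63 + 0.1590·72 + 0.0957·44 = 103.4443
  x_5 = 0.0686·38 + 0.0962·81 + 0.1033·34 + 0.1067·32 + 0.0876·63 + 1.0759·72 + 0.0923·44 = 104.3706
  x_6 = 0.1093·38 + 0.1259·81 + 0.1123·34 + 0.1128·32 + 0.1718·63 + 0.1603·72 + 1.1751·44 = 95.8416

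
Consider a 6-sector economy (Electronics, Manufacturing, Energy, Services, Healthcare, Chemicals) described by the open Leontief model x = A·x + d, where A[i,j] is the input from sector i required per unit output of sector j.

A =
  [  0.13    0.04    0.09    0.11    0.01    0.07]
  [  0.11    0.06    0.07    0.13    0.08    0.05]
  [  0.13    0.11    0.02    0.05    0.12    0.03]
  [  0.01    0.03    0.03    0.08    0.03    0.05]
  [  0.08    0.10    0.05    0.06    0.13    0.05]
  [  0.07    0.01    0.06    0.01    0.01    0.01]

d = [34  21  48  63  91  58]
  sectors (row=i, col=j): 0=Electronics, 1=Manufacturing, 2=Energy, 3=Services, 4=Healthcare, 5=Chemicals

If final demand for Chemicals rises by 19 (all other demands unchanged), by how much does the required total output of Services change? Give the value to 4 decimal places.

1.2294

Form M = I − A:
  [  0.87   -0.04   -0.09   -0.11   -0.01   -0.07]
  [ -0.11    0.94   -0.07   -0.13   -0.08   -0.05]
  [ -0.13   -0.11    0.98   -0.05   -0.12   -0.03]
  [ -0.01   -0.03   -0.03    0.92   -0.03   -0.05]
  [ -0.08   -0.10   -0.05   -0.06    0.87   -0.05]
  [ -0.07   -0.01   -0.06   -0.01   -0.01    0.99]
Leontief inverse L = M⁻¹:
  [  1.1927    0.0770    0.1287    0.1646    0.0454    0.1027]
  [  0.1776    1.1052    0.1130    0.1928    0.1269    0.0879]
  [  0.2014    0.1557    1.0664    0.1158    0.1685    0.0688]
  [  0.0357    0.0483    0.0471    1.1046    0.0502    0.0647]
  [  0.1499    0.1480    0.0937    0.1220    1.1829    0.0868]
  [  0.1002    0.0280    0.0763    0.0330    0.0272    1.0240]
Total output x = L · d:
  x_0 = 1.1927·34 + 0.0770·21 + 0.1287·48 + 0.1646·63 + 0.0454·91 + 0.1027·58 = 68.8013
  x_1 = 0.1776·34 + 1.1052·21 + 0.1130·48 + 0.1928·63 + 0.1269·91 + 0.0879·58 = 63.4670
  x_2 = 0.2014·34 + 0.1557·21 + 1.0664·48 + 0.1158·63 + 0.1685·91 + 0.0688·58 = 87.9198
  x_3 = 0.0357·34 + 0.0483·21 + 0.0471·48 + 1.1046·63 + 0.0502·91 + 0.0647·58 = 82.3930
  x_4 = 0.1499·34 + 0.1480·21 + 0.0937·48 + 0.1220·63 + 1.1829·91 + 0.0868·58 = 133.0692
  x_5 = 0.1002·34 + 0.0280·21 + 0.0763·48 + 0.0330·63 + 0.0272·91 + 1.0240·58 = 71.5965
Δx_3 = L[3,5] · Δd_5 = 0.0647 · 19 = 1.2294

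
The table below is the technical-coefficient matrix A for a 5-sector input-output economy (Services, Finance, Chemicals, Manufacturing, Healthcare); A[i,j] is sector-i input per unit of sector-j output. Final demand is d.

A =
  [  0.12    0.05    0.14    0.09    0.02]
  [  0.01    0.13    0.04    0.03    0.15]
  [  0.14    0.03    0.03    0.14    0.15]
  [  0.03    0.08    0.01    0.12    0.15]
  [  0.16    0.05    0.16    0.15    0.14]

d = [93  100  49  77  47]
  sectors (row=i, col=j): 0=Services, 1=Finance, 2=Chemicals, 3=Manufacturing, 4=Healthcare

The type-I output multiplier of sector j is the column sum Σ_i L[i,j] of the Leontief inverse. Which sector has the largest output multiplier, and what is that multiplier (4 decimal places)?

Form M = I − A:
  [  0.88   -0.05   -0.14   -0.09   -0.02]
  [ -0.01    0.87   -0.04   -0.03   -0.15]
  [ -0.14   -0.03    0.97   -0.14   -0.15]
  [ -0.03   -0.08   -0.01    0.88   -0.15]
  [ -0.16   -0.05   -0.16   -0.15    0.86]
Leontief inverse L = M⁻¹:
  [  1.1946    0.0979    0.1964    0.1755    0.1097]
  [  0.0775    1.1811    0.1012    0.1059    0.2439]
  [  0.2336    0.0895    1.1135    0.2482    0.2586]
  [  0.0994    0.1333    0.0733    1.2051    0.2485]
  [  0.2876    0.1268    0.2624    0.2952    1.2888]
Total output x = L · d:
  x_0 = 1.1946·93 + 0.0979·100 + 0.1964·49 + 0.1755·77 + 0.1097·47 = 149.1764
  x_1 = 0.0775·93 + 1.1811·100 + 0.1012·49 + 0.1059·77 + 0.2439·47 = 149.8951
  x_2 = 0.2336·93 + 0.0895·100 + 1.1135·49 + 0.2482·77 + 0.2586·47 = 116.5046
  x_3 = 0.0994·93 + 0.1333·100 + 0.0733·49 + 1.2051·77 + 0.2485·47 = 130.6469
  x_4 = 0.2876·93 + 0.1268·100 + 0.2624·49 + 0.2952·77 + 1.2888·47 = 135.5823
Output multipliers (column sums of L):
  Services: 1.8928
  Finance: 1.6286
  Chemicals: 1.7468
  Manufacturing: 2.0298
  Healthcare: 2.1496

Healthcare (2.1496)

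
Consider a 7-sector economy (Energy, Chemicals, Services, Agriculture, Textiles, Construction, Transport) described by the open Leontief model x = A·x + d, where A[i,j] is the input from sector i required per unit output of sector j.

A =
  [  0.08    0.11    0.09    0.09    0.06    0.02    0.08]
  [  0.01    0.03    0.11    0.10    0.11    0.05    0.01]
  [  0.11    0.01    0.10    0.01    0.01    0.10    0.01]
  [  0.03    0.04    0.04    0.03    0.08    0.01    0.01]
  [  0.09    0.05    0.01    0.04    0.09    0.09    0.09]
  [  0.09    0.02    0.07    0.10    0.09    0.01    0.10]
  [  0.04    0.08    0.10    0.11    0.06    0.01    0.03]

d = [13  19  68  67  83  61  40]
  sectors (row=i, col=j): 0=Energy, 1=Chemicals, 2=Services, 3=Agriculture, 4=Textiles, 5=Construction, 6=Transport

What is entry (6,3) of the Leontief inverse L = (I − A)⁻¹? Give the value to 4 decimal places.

L[6,3] = 0.1498

Form M = I − A:
  [  0.92   -0.11   -0.09   -0.09   -0.06   -0.02   -0.08]
  [ -0.01    0.97   -0.11   -0.10   -0.11   -0.05   -0.01]
  [ -0.11   -0.01    0.90   -0.01   -0.01   -0.10   -0.01]
  [ -0.03   -0.04   -0.04    0.97   -0.08   -0.01   -0.01]
  [ -0.09   -0.05   -0.01   -0.04    0.91   -0.09   -0.09]
  [ -0.09   -0.02   -0.07   -0.10   -0.09    0.99   -0.10]
  [ -0.04   -0.08   -0.10   -0.11   -0.06   -0.01    0.97]
Leontief inverse L = M⁻¹:
  [  1.1351    0.1535    0.1577    0.1471    0.1217    0.0603    0.1159]
  [  0.0601    1.0583    0.1546    0.1364    0.1569    0.0863    0.0423]
  [  0.1585    0.0406    1.1494    0.0507    0.0478    0.1266    0.0434]
  [  0.0582    0.0596    0.0670    1.0544    0.1096    0.0319    0.0304]
  [  0.1424    0.0937    0.0671    0.0986    1.1498    0.1213    0.1336]
  [  0.1430    0.0640    0.1268    0.1503    0.1441    1.0450    0.1364]
  [  0.0850    0.1110    0.1508    0.1498    0.1079    0.0446    1.0568]
Total output x = L · d:
  x_0 = 1.1351·13 + 0.1535·19 + 0.1577·68 + 0.1471·67 + 0.1217·83 + 0.0603·61 + 0.1159·40 = 56.6705
  x_1 = 0.0601·13 + 1.0583·19 + 0.1546·68 + 0.1364·67 + 0.1569·83 + 0.0863·61 + 0.0423·40 = 60.5269
  x_2 = 0.1585·13 + 0.0406·19 + 1.1494·68 + 0.0507·67 + 0.0478·83 + 0.1266·61 + 0.0434·40 = 97.8117
  x_3 = 0.0582·13 + 0.0596·19 + 0.0670·68 + 1.0544·67 + 0.1096·83 + 0.0319·61 + 0.0304·40 = 89.3568
  x_4 = 0.1424·13 + 0.0937·19 + 0.0671·68 + 0.0986·67 + 1.1498·83 + 0.1213·61 + 0.1336·40 = 122.9824
  x_5 = 0.1430·13 + 0.0640·19 + 0.1268·68 + 0.1503·67 + 0.1441·83 + 1.0450·61 + 0.1364·40 = 102.9363
  x_6 = 0.0850·13 + 0.1110·19 + 0.1508·68 + 0.1498·67 + 0.1079·83 + 0.0446·61 + 1.0568·40 = 77.4512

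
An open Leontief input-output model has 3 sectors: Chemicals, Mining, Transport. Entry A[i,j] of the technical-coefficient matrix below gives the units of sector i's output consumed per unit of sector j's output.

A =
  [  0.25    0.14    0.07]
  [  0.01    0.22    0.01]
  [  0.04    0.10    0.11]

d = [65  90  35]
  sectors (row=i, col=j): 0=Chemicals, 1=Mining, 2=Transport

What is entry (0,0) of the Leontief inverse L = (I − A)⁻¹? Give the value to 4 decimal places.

L[0,0] = 1.3425

Form M = I − A:
  [  0.75   -0.14   -0.07]
  [ -0.01    0.78   -0.01]
  [ -0.04   -0.10    0.89]
Leontief inverse L = M⁻¹:
  [  1.3425    0.2549    0.1085]
  [  0.0180    1.2873    0.0159]
  [  0.0624    0.1561    1.1303]
Total output x = L · d:
  x_0 = 1.3425·65 + 0.2549·90 + 0.1085·35 = 113.9976
  x_1 = 0.0180·65 + 1.2873·90 + 0.0159·35 = 117.5854
  x_2 = 0.0624·65 + 0.1561·90 + 1.1303·35 = 57.6612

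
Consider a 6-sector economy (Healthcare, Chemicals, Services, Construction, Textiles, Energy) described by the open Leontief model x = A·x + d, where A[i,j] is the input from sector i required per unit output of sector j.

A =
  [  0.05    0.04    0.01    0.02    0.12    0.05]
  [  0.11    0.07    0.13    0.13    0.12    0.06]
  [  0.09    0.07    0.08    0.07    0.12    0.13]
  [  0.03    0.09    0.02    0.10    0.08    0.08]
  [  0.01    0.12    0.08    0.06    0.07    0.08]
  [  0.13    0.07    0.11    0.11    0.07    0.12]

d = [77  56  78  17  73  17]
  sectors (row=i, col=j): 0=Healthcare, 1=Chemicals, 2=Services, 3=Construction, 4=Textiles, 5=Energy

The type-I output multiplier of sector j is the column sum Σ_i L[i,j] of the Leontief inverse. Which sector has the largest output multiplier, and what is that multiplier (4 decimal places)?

Form M = I − A:
  [  0.95   -0.04   -0.01   -0.02   -0.12   -0.05]
  [ -0.11    0.93   -0.13   -0.13   -0.12   -0.06]
  [ -0.09   -0.07    0.92   -0.07   -0.12   -0.13]
  [ -0.03   -0.09   -0.02    0.90   -0.08   -0.08]
  [ -0.01   -0.12   -0.08   -0.06    0.93   -0.08]
  [ -0.13   -0.07   -0.11   -0.11   -0.07    0.88]
Leontief inverse L = M⁻¹:
  [  1.0845    0.0859    0.0517    0.0637    0.1704    0.0964]
  [  0.1864    1.1631    0.2109    0.2240    0.2329    0.1626]
  [  0.1662    0.1555    1.1605    0.1589    0.2220    0.2261]
  [  0.0839    0.1535    0.0789    1.1694    0.1525    0.1470]
  [  0.0737    0.1879    0.1491    0.1362    1.1517    0.1561]
  [  0.2122    0.1588    0.1912    0.2041    0.1821    1.2226]
Total output x = L · d:
  x_0 = 1.0845·77 + 0.0859·56 + 0.0517·78 + 0.0637·17 + 0.1704·73 + 0.0964·17 = 107.5079
  x_1 = 0.1864·77 + 1.1631·56 + 0.2109·78 + 0.2240·17 + 0.2329·73 + 0.1626·17 = 119.5127
  x_2 = 0.1662·77 + 0.1555·56 + 1.1605·78 + 0.1589·17 + 0.2220·73 + 0.2261·17 = 134.7791
  x_3 = 0.0839·77 + 0.1535·56 + 0.0789·78 + 1.1694·17 + 0.1525·73 + 0.1470·17 = 54.7139
  x_4 = 0.0737·77 + 0.1879·56 + 0.1491·78 + 0.1362·17 + 1.1517·73 + 0.1561·17 = 116.8785
  x_5 = 0.2122·77 + 0.1588·56 + 0.1912·78 + 0.2041·17 + 0.1821·73 + 1.2226·17 = 77.6905
Output multipliers (column sums of L):
  Healthcare: 1.8069
  Chemicals: 1.9048
  Services: 1.8423
  Construction: 1.9562
  Textiles: 2.1115
  Energy: 2.0109

Textiles (2.1115)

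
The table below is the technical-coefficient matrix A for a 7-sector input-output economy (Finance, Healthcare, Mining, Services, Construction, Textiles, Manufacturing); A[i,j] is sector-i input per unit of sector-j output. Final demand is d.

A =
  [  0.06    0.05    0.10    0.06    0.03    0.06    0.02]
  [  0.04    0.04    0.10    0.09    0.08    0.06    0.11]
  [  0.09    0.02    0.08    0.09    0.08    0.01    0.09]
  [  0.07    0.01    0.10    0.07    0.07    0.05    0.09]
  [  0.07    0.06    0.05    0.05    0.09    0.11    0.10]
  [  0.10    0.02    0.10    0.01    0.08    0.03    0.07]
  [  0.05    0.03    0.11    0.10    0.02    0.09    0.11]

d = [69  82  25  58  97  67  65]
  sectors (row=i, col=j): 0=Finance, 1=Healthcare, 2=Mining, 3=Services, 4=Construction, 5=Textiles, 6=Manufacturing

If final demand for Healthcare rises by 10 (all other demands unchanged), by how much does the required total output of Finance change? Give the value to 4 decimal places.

Form M = I − A:
  [  0.94   -0.05   -0.10   -0.06   -0.03   -0.06   -0.02]
  [ -0.04    0.96   -0.10   -0.09   -0.08   -0.06   -0.11]
  [ -0.09   -0.02    0.92   -0.09   -0.08   -0.01   -0.09]
  [ -0.07   -0.01   -0.10    0.93   -0.07   -0.05   -0.09]
  [ -0.07   -0.06   -0.05   -0.05    0.91   -0.11   -0.10]
  [ -0.10   -0.02   -0.10   -0.01   -0.08    0.97   -0.07]
  [ -0.05   -0.03   -0.11   -0.10   -0.02   -0.09    0.89]
Leontief inverse L = M⁻¹:
  [  1.1106    0.0715    0.1640    0.1079    0.0758    0.0961    0.0774]
  [  0.1088    1.0703    0.1891    0.1587    0.1411    0.1172    0.1950]
  [  0.1492    0.0480    1.1580    0.1514    0.1316    0.0618    0.1613]
  [  0.1310    0.0370    0.1778    1.1295    0.1224    0.0993    0.1613]
  [  0.1395    0.0926    0.1406    0.1150    1.1518    0.1693    0.1832]
  [  0.1535    0.0465    0.1680    0.0631    0.1261    1.0748    0.1313]
  [  0.1179    0.0570    0.1988    0.1660    0.0777    0.1406    1.1900]
Total output x = L · d:
  x_0 = 1.1106·69 + 0.0715·82 + 0.1640·25 + 0.1079·58 + 0.0758·97 + 0.0961·67 + 0.0774·65 = 111.6769
  x_1 = 0.1088·69 + 1.0703·82 + 0.1891·25 + 0.1587·58 + 0.1411·97 + 0.1172·67 + 0.1950·65 = 143.4129
  x_2 = 0.1492·69 + 0.0480·82 + 1.1580·25 + 0.1514·58 + 0.1316·97 + 0.0618·67 + 0.1613·65 = 79.3551
  x_3 = 0.1310·69 + 0.0370·82 + 0.1778·25 + 1.1295·58 + 0.1224·97 + 0.0993·67 + 0.1613·65 = 111.0318
  x_4 = 0.1395·69 + 0.0926·82 + 0.1406·25 + 0.1150·58 + 1.1518·97 + 0.1693·67 + 0.1832·65 = 162.3813
  x_5 = 0.1535·69 + 0.0465·82 + 0.1680·25 + 0.0631·58 + 0.1261·97 + 1.0748·67 + 0.1313·65 = 115.0431
  x_6 = 0.1179·69 + 0.0570·82 + 0.1988·25 + 0.1660·58 + 0.0777·97 + 0.1406·67 + 1.1900·65 = 121.7078
Δx_0 = L[0,1] · Δd_1 = 0.0715 · 10 = 0.7154

0.7154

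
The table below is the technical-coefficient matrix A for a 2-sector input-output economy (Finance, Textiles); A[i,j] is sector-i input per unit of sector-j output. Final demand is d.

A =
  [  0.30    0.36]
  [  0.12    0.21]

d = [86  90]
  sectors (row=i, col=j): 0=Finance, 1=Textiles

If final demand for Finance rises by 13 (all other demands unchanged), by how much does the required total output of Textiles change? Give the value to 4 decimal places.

3.0600

Form M = I − A:
  [  0.70   -0.36]
  [ -0.12    0.79]
Leontief inverse L = M⁻¹:
  [  1.5496    0.7062]
  [  0.2354    1.3731]
Total output x = L · d:
  x_0 = 1.5496·86 + 0.7062·90 = 196.8223
  x_1 = 0.2354·86 + 1.3731·90 = 143.8211
Δx_1 = L[1,0] · Δd_0 = 0.2354 · 13 = 3.0600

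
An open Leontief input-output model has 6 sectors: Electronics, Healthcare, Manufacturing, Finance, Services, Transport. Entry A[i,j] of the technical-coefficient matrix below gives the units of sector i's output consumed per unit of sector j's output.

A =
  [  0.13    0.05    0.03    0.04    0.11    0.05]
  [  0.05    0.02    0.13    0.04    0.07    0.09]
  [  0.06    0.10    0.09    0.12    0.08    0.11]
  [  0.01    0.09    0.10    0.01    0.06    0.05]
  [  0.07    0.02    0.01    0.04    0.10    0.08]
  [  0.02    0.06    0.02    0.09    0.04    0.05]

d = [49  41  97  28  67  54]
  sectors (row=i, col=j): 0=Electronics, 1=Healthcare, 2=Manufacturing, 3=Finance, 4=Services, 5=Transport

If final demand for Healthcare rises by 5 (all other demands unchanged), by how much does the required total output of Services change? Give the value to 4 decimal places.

0.2227

Form M = I − A:
  [  0.87   -0.05   -0.03   -0.04   -0.11   -0.05]
  [ -0.05    0.98   -0.13   -0.04   -0.07   -0.09]
  [ -0.06   -0.10    0.91   -0.12   -0.08   -0.11]
  [ -0.01   -0.09   -0.10    0.99   -0.06   -0.05]
  [ -0.07   -0.02   -0.01   -0.04    0.90   -0.08]
  [ -0.02   -0.06   -0.02   -0.09   -0.04    0.95]
Leontief inverse L = M⁻¹:
  [  1.1747    0.0822    0.0624    0.0736    0.1646    0.0946]
  [  0.0863    1.0606    0.1680    0.0842    0.1198    0.1390]
  [  0.1056    0.1520    1.1484    0.1713    0.1460    0.1742]
  [  0.0385    0.1196    0.1364    1.0455    0.0999    0.0926]
  [  0.0997    0.0445    0.0319    0.0659    1.1390    0.1125]
  [  0.0403    0.0851    0.0504    0.1123    0.0715    1.0806]
Total output x = L · d:
  x_0 = 1.1747·49 + 0.0822·41 + 0.0624·97 + 0.0736·28 + 0.1646·67 + 0.0946·54 = 85.1890
  x_1 = 0.0863·49 + 1.0606·41 + 0.1680·97 + 0.0842·28 + 0.1198·67 + 0.1390·54 = 81.8989
  x_2 = 0.1056·49 + 0.1520·41 + 1.1484·97 + 0.1713·28 + 0.1460·67 + 0.1742·54 = 146.7834
  x_3 = 0.0385·49 + 0.1196·41 + 0.1364·97 + 1.0455·28 + 0.0999·67 + 0.0926·54 = 60.9854
  x_4 = 0.0997·49 + 0.0445·41 + 0.0319·97 + 0.0659·28 + 1.1390·67 + 0.1125·54 = 94.0437
  x_5 = 0.0403·49 + 0.0851·41 + 0.0504·97 + 0.1123·28 + 0.0715·67 + 1.0806·54 = 76.6356
Δx_4 = L[4,1] · Δd_1 = 0.0445 · 5 = 0.2227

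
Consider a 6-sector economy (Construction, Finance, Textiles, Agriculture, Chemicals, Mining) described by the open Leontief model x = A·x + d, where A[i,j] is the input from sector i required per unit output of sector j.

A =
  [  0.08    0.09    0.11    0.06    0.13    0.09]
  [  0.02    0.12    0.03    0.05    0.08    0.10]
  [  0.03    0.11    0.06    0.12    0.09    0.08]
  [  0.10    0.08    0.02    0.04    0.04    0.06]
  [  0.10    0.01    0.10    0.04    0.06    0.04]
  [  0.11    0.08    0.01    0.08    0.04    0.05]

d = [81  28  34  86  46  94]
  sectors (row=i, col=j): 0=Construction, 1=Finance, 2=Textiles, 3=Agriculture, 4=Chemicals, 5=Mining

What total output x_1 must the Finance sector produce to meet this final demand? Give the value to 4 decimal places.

67.8702

Form M = I − A:
  [  0.92   -0.09   -0.11   -0.06   -0.13   -0.09]
  [ -0.02    0.88   -0.03   -0.05   -0.08   -0.10]
  [ -0.03   -0.11    0.94   -0.12   -0.09   -0.08]
  [ -0.10   -0.08   -0.02    0.96   -0.04   -0.06]
  [ -0.10   -0.01   -0.10   -0.04    0.94   -0.04]
  [ -0.11   -0.08   -0.01   -0.08   -0.04    0.95]
Leontief inverse L = M⁻¹:
  [  1.1498    0.1659    0.1655    0.1226    0.2009    0.1565]
  [  0.0685    1.1741    0.0623    0.0907    0.1255    0.1463]
  [  0.0904    0.1764    1.1006    0.1699    0.1459    0.1367]
  [  0.1433    0.1296    0.0541    1.0763    0.0862    0.1034]
  [  0.1455    0.0601    0.1396    0.0829    1.1095    0.0838]
  [  0.1581    0.1334    0.0464    0.1177    0.0893    1.0968]
Total output x = L · d:
  x_0 = 1.1498·81 + 0.1659·28 + 0.1655·34 + 0.1226·86 + 0.2009·46 + 0.1565·94 = 137.9088
  x_1 = 0.0685·81 + 1.1741·28 + 0.0623·34 + 0.0907·86 + 0.1255·46 + 0.1463·94 = 67.8702
  x_2 = 0.0904·81 + 0.1764·28 + 1.1006·34 + 0.1699·86 + 0.1459·46 + 0.1367·94 = 83.8528
  x_3 = 0.1433·81 + 0.1296·28 + 0.0541·34 + 1.0763·86 + 0.0862·46 + 0.1034·94 = 123.3280
  x_4 = 0.1455·81 + 0.0601·28 + 0.1396·34 + 0.0829·86 + 1.1095·46 + 0.0838·94 = 84.2616
  x_5 = 0.1581·81 + 0.1334·28 + 0.0464·34 + 0.1177·86 + 0.0893·46 + 1.0968·94 = 135.4472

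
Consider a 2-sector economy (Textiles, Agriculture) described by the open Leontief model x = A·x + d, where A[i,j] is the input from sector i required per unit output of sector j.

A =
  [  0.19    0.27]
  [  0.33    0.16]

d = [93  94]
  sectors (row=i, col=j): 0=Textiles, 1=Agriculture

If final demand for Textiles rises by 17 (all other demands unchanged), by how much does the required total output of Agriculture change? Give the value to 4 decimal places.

Form M = I − A:
  [  0.81   -0.27]
  [ -0.33    0.84]
Leontief inverse L = M⁻¹:
  [  1.4206    0.4566]
  [  0.5581    1.3699]
Total output x = L · d:
  x_0 = 1.4206·93 + 0.4566·94 = 175.0381
  x_1 = 0.5581·93 + 1.3699·94 = 180.6697
Δx_1 = L[1,0] · Δd_0 = 0.5581 · 17 = 9.4876

9.4876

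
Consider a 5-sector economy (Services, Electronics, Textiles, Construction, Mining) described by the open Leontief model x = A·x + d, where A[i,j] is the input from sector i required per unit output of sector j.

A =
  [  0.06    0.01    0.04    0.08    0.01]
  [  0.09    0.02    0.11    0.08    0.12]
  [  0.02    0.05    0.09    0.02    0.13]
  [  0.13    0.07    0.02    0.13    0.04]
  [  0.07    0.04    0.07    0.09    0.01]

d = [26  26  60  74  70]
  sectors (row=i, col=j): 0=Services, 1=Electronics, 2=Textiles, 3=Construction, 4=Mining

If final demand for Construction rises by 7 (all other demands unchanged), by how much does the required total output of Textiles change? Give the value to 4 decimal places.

0.3710

Form M = I − A:
  [  0.94   -0.01   -0.04   -0.08   -0.01]
  [ -0.09    0.98   -0.11   -0.08   -0.12]
  [ -0.02   -0.05    0.91   -0.02   -0.13]
  [ -0.13   -0.07   -0.02    0.87   -0.04]
  [ -0.07   -0.04   -0.07   -0.09    0.99]
Leontief inverse L = M⁻¹:
  [  1.0836    0.0224    0.0546    0.1056    0.0251]
  [  0.1321    1.0445    0.1466    0.1273    0.1523]
  [  0.0495    0.0680    1.1226    0.0530    0.1583]
  [  0.1784    0.0916    0.0501    1.1824    0.0672]
  [  0.1017    0.0569    0.0937    0.1238    1.0353]
Total output x = L · d:
  x_0 = 1.0836·26 + 0.0224·26 + 0.0546·60 + 0.1056·74 + 0.0251·70 = 41.5991
  x_1 = 0.1321·26 + 1.0445·26 + 0.1466·60 + 0.1273·74 + 0.1523·70 = 59.4733
  x_2 = 0.0495·26 + 0.0680·26 + 1.1226·60 + 0.0530·74 + 0.1583·70 = 85.4176
  x_3 = 0.1784·26 + 0.0916·26 + 0.0501·60 + 1.1824·74 + 0.0672·70 = 102.2238
  x_4 = 0.1017·26 + 0.0569·26 + 0.0937·60 + 0.1238·74 + 1.0353·70 = 91.3841
Δx_2 = L[2,3] · Δd_3 = 0.0530 · 7 = 0.3710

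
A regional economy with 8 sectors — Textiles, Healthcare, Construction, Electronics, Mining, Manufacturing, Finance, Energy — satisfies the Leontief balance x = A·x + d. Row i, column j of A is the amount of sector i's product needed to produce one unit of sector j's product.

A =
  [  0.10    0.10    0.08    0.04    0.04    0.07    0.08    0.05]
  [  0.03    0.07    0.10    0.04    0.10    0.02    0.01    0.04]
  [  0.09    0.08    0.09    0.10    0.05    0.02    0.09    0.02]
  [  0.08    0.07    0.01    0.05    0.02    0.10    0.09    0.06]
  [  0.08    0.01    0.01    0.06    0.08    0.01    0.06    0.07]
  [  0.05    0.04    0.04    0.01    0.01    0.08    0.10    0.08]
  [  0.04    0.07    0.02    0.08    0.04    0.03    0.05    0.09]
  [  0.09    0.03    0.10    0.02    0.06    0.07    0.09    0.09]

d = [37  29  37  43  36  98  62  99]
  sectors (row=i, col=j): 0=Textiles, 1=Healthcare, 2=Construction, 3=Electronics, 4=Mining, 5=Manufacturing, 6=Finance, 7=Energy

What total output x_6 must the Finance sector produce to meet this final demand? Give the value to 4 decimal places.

106.9279

Form M = I − A:
  [  0.90   -0.10   -0.08   -0.04   -0.04   -0.07   -0.08   -0.05]
  [ -0.03    0.93   -0.10   -0.04   -0.10   -0.02   -0.01   -0.04]
  [ -0.09   -0.08    0.91   -0.10   -0.05   -0.02   -0.09   -0.02]
  [ -0.08   -0.07   -0.01    0.95   -0.02   -0.10   -0.09   -0.06]
  [ -0.08   -0.01   -0.01   -0.06    0.92   -0.01   -0.06   -0.07]
  [ -0.05   -0.04   -0.04   -0.01   -0.01    0.92   -0.10   -0.08]
  [ -0.04   -0.07   -0.02   -0.08   -0.04   -0.03    0.95   -0.09]
  [ -0.09   -0.03   -0.10   -0.02   -0.06   -0.07   -0.09    0.91]
Leontief inverse L = M⁻¹:
  [  1.1728    0.1670    0.1448    0.0942    0.0945    0.1209    0.1527    0.1142]
  [  0.0860    1.1145    0.1455    0.0826    0.1434    0.0529    0.0632    0.0843]
  [  0.1616    0.1466    1.1475    0.1561    0.1017    0.0699    0.1601    0.0806]
  [  0.1399    0.1249    0.0617    1.0912    0.0628    0.1481    0.1532    0.1195]
  [  0.1338    0.0521    0.0483    0.0958    1.1162    0.0476    0.1122    0.1182]
  [  0.1023    0.0867    0.0867    0.0477    0.0471    1.1193    0.1556    0.1319]
  [  0.0955    0.1166    0.0664    0.1179    0.0811    0.0717    1.1054    0.1415]
  [  0.1658    0.0937    0.1630    0.0748    0.1119    0.1210    0.1668    1.1564]
Total output x = L · d:
  x_0 = 1.1728·37 + 0.1670·29 + 0.1448·37 + 0.0942·43 + 0.0945·36 + 0.1209·98 + 0.1527·62 + 0.1142·99 = 93.6653
  x_1 = 0.0860·37 + 1.1145·29 + 0.1455·37 + 0.0826·43 + 0.1434·36 + 0.0529·98 + 0.0632·62 + 0.0843·99 = 67.0501
  x_2 = 0.1616·37 + 0.1466·29 + 1.1475·37 + 0.1561·43 + 0.1017·36 + 0.0699·98 + 0.1601·62 + 0.0806·99 = 87.8134
  x_3 = 0.1399·37 + 0.1249·29 + 0.0617·37 + 1.0912·43 + 0.0628·36 + 0.1481·98 + 0.1532·62 + 0.1195·99 = 96.1041
  x_4 = 0.1338·37 + 0.0521·29 + 0.0483·37 + 0.0958·43 + 1.1162·36 + 0.0476·98 + 0.1122·62 + 0.1182·99 = 75.8661
  x_5 = 0.1023·37 + 0.0867·29 + 0.0867·37 + 0.0477·43 + 0.0471·36 + 1.1193·98 + 0.1556·62 + 0.1319·99 = 145.6467
  x_6 = 0.0955·37 + 0.1166·29 + 0.0664·37 + 0.1179·43 + 0.0811·36 + 0.0717·98 + 1.1054·62 + 0.1415·99 = 106.9279
  x_7 = 0.1658·37 + 0.0937·29 + 0.1630·37 + 0.0748·43 + 0.1119·36 + 0.1210·98 + 0.1668·62 + 1.1564·99 = 158.8083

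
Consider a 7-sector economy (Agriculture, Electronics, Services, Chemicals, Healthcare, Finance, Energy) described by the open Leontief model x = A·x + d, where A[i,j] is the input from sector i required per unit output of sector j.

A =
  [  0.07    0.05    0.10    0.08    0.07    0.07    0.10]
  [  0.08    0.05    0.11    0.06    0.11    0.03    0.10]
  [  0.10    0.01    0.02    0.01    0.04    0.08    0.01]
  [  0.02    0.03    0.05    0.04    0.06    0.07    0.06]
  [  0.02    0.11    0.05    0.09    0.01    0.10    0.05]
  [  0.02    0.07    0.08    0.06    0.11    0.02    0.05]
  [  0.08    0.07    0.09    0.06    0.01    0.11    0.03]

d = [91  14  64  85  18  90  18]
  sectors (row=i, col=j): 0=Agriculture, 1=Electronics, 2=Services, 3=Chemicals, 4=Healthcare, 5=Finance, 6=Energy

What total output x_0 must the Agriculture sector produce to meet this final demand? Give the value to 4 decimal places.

Form M = I − A:
  [  0.93   -0.05   -0.10   -0.08   -0.07   -0.07   -0.10]
  [ -0.08    0.95   -0.11   -0.06   -0.11   -0.03   -0.10]
  [ -0.10   -0.01    0.98   -0.01   -0.04   -0.08   -0.01]
  [ -0.02   -0.03   -0.05    0.96   -0.06   -0.07   -0.06]
  [ -0.02   -0.11   -0.05   -0.09    0.99   -0.10   -0.05]
  [ -0.02   -0.07   -0.08   -0.06   -0.11    0.98   -0.05]
  [ -0.08   -0.07   -0.09   -0.06   -0.01   -0.11    0.97]
Leontief inverse L = M⁻¹:
  [  1.1226    0.0999    0.1633    0.1306    0.1215    0.1350    0.1490]
  [  0.1341    1.1016    0.1729    0.1121    0.1581    0.0983    0.1493]
  [  0.1250    0.0382    1.0558    0.0398    0.0709    0.1108    0.0395]
  [  0.0499    0.0626    0.0886    1.0717    0.0920    0.1087    0.0891]
  [  0.0607    0.1487    0.1040    0.1297    1.0600    0.1452    0.0928]
  [  0.0589    0.1099    0.1263    0.0993    0.1473    1.0702    0.0876]
  [  0.1243    0.1092    0.1448    0.1014    0.0613    0.1581    1.0741]
Total output x = L · d:
  x_0 = 1.1226·91 + 0.0999·14 + 0.1633·64 + 0.1306·85 + 0.1215·18 + 0.1350·90 + 0.1490·18 = 142.1333
  x_1 = 0.1341·91 + 1.1016·14 + 0.1729·64 + 0.1121·85 + 0.1581·18 + 0.0983·90 + 0.1493·18 = 62.6035
  x_2 = 0.1250·91 + 0.0382·14 + 1.0558·64 + 0.0398·85 + 0.0709·18 + 0.1108·90 + 0.0395·18 = 94.8237
  x_3 = 0.0499·91 + 0.0626·14 + 0.0886·64 + 1.0717·85 + 0.0920·18 + 0.1087·90 + 0.0891·18 = 115.2181
  x_4 = 0.0607·91 + 0.1487·14 + 0.1040·64 + 0.1297·85 + 1.0600·18 + 0.1452·90 + 0.0928·18 = 59.0977
  x_5 = 0.0589·91 + 0.1099·14 + 0.1263·64 + 0.0993·85 + 0.1473·18 + 1.0702·90 + 0.0876·18 = 123.9736
  x_6 = 0.1243·91 + 0.1092·14 + 0.1448·64 + 0.1014·85 + 0.0613·18 + 0.1581·90 + 1.0741·18 = 65.3899

142.1333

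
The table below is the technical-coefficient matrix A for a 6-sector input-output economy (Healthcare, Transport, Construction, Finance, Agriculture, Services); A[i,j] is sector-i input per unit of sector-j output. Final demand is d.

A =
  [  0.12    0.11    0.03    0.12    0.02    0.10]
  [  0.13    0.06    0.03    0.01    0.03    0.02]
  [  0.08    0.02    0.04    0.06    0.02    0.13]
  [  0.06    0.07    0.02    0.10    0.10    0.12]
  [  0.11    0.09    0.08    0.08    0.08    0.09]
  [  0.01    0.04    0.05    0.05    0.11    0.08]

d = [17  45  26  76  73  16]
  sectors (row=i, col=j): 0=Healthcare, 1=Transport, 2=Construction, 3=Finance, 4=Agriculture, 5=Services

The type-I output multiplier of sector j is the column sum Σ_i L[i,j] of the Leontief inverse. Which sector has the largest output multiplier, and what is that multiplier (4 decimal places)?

Form M = I − A:
  [  0.88   -0.11   -0.03   -0.12   -0.02   -0.10]
  [ -0.13    0.94   -0.03   -0.01   -0.03   -0.02]
  [ -0.08   -0.02    0.96   -0.06   -0.02   -0.13]
  [ -0.06   -0.07   -0.02    0.90   -0.10   -0.12]
  [ -0.11   -0.09   -0.08   -0.08    0.92   -0.09]
  [ -0.01   -0.04   -0.05   -0.05   -0.11    0.92]
Leontief inverse L = M⁻¹:
  [  1.1902    0.1684    0.0613    0.1807    0.0730    0.1724]
  [  0.1770    1.0968    0.0484    0.0471    0.0531    0.0613]
  [  0.1221    0.0583    1.0641    0.1035    0.0610    0.1844]
  [  0.1241    0.1249    0.0548    1.1572    0.1565    0.1902]
  [  0.1865    0.1509    0.1170    0.1446    1.1345    0.1699]
  [  0.0563    0.0775    0.0776    0.0898    0.1506    1.1322]
Total output x = L · d:
  x_0 = 1.1902·17 + 0.1684·45 + 0.0613·26 + 0.1807·76 + 0.0730·73 + 0.1724·16 = 51.2209
  x_1 = 0.1770·17 + 1.0968·45 + 0.0484·26 + 0.0471·76 + 0.0531·73 + 0.0613·16 = 62.0613
  x_2 = 0.1221·17 + 0.0583·45 + 1.0641·26 + 0.1035·76 + 0.0610·73 + 0.1844·16 = 47.6407
  x_3 = 0.1241·17 + 0.1249·45 + 0.0548·26 + 1.1572·76 + 0.1565·73 + 0.1902·16 = 111.5681
  x_4 = 0.1865·17 + 0.1509·45 + 0.1170·26 + 0.1446·76 + 1.1345·73 + 0.1699·16 = 109.5349
  x_5 = 0.0563·17 + 0.0775·45 + 0.0776·26 + 0.0898·76 + 0.1506·73 + 1.1322·16 = 42.3956
Output multipliers (column sums of L):
  Healthcare: 1.8562
  Transport: 1.6769
  Construction: 1.4232
  Finance: 1.7230
  Agriculture: 1.6286
  Services: 1.9103

Services (1.9103)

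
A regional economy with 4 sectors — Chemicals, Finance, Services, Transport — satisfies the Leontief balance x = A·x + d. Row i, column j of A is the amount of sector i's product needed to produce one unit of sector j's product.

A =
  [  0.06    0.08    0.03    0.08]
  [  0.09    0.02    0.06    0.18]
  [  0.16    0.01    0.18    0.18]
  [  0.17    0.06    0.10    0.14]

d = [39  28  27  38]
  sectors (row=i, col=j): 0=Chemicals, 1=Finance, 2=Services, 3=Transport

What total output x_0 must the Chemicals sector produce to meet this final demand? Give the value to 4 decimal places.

53.0239

Form M = I − A:
  [  0.94   -0.08   -0.03   -0.08]
  [ -0.09    0.98   -0.06   -0.18]
  [ -0.16   -0.01    0.82   -0.18]
  [ -0.17   -0.06   -0.10    0.86]
Leontief inverse L = M⁻¹:
  [  1.1093    0.0996    0.0646    0.1376]
  [  0.1671    1.0511    0.1147    0.2595]
  [  0.2762    0.0541    1.2705    0.3029]
  [  0.2630    0.0993    0.1685    1.2433]
Total output x = L · d:
  x_0 = 1.1093·39 + 0.0996·28 + 0.0646·27 + 0.1376·38 = 53.0239
  x_1 = 0.1671·39 + 1.0511·28 + 0.1147·27 + 0.2595·38 = 48.9068
  x_2 = 0.2762·39 + 0.0541·28 + 1.2705·27 + 0.3029·38 = 58.1016
  x_3 = 0.2630·39 + 0.0993·28 + 0.1685·27 + 1.2433·38 = 64.8356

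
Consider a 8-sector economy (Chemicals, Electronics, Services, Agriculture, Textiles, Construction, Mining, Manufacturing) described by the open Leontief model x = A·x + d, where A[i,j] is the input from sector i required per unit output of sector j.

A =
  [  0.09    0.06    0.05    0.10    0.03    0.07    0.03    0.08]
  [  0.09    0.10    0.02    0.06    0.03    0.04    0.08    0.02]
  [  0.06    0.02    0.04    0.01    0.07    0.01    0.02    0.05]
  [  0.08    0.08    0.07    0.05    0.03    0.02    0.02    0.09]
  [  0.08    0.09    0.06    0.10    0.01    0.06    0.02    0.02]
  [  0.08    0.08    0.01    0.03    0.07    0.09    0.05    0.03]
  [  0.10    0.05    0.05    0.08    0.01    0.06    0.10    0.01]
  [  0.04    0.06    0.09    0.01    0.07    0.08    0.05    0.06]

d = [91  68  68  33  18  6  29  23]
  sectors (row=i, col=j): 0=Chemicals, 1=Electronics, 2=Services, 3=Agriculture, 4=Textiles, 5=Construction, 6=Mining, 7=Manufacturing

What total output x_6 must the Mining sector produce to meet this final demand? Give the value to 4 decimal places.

68.1936

Form M = I − A:
  [  0.91   -0.06   -0.05   -0.10   -0.03   -0.07   -0.03   -0.08]
  [ -0.09    0.90   -0.02   -0.06   -0.03   -0.04   -0.08   -0.02]
  [ -0.06   -0.02    0.96   -0.01   -0.07   -0.01   -0.02   -0.05]
  [ -0.08   -0.08   -0.07    0.95   -0.03   -0.02   -0.02   -0.09]
  [ -0.08   -0.09   -0.06   -0.10    0.99   -0.06   -0.02   -0.02]
  [ -0.08   -0.08   -0.01   -0.03   -0.07    0.91   -0.05   -0.03]
  [ -0.10   -0.05   -0.05   -0.08   -0.01   -0.06    0.90   -0.01]
  [ -0.04   -0.06   -0.09   -0.01   -0.07   -0.08   -0.05    0.94]
Leontief inverse L = M⁻¹:
  [  1.1601    0.1225    0.0949    0.1490    0.0682    0.1192    0.0701    0.1267]
  [  0.1558    1.1561    0.0563    0.1095    0.0581    0.0826    0.1207    0.0565]
  [  0.0979    0.0532    1.0658    0.0397    0.0894    0.0375    0.0407    0.0735]
  [  0.1388    0.1320    0.1090    1.0912    0.0629    0.0608    0.0550    0.1288]
  [  0.1421    0.1443    0.0954    0.1431    1.0417    0.0990    0.0548    0.0598]
  [  0.1448    0.1379    0.0449    0.0790    0.1000    1.1365    0.0888    0.0646]
  [  0.1677    0.1046    0.0880    0.1293    0.0408    0.1036    1.1403    0.0499]
  [  0.1020    0.1135    0.1264    0.0530    0.1041    0.1242    0.0875    1.0938]
Total output x = L · d:
  x_0 = 1.1601·91 + 0.1225·68 + 0.0949·68 + 0.1490·33 + 0.0682·18 + 0.1192·6 + 0.0701·29 + 0.1267·23 = 132.1564
  x_1 = 0.1558·91 + 1.1561·68 + 0.0563·68 + 0.1095·33 + 0.0581·18 + 0.0826·6 + 0.1207·29 + 0.0565·23 = 106.5687
  x_2 = 0.0979·91 + 0.0532·68 + 1.0658·68 + 0.0397·33 + 0.0894·18 + 0.0375·6 + 0.0407·29 + 0.0735·23 = 91.0064
  x_3 = 0.1388·91 + 0.1320·68 + 0.1090·68 + 1.0912·33 + 0.0629·18 + 0.0608·6 + 0.0550·29 + 0.1288·23 = 71.0820
  x_4 = 0.1421·91 + 0.1443·68 + 0.0954·68 + 0.1431·33 + 1.0417·18 + 0.0990·6 + 0.0548·29 + 0.0598·23 = 56.2660
  x_5 = 0.1448·91 + 0.1379·68 + 0.0449·68 + 0.0790·33 + 0.1000·18 + 1.1365·6 + 0.0888·29 + 0.0646·23 = 40.8997
  x_6 = 0.1677·91 + 0.1046·68 + 0.0880·68 + 0.1293·33 + 0.0408·18 + 0.1036·6 + 1.1403·29 + 0.0499·23 = 68.1936
  x_7 = 0.1020·91 + 0.1135·68 + 0.1264·68 + 0.0530·33 + 0.1041·18 + 0.1242·6 + 0.0875·29 + 1.0938·23 = 57.6618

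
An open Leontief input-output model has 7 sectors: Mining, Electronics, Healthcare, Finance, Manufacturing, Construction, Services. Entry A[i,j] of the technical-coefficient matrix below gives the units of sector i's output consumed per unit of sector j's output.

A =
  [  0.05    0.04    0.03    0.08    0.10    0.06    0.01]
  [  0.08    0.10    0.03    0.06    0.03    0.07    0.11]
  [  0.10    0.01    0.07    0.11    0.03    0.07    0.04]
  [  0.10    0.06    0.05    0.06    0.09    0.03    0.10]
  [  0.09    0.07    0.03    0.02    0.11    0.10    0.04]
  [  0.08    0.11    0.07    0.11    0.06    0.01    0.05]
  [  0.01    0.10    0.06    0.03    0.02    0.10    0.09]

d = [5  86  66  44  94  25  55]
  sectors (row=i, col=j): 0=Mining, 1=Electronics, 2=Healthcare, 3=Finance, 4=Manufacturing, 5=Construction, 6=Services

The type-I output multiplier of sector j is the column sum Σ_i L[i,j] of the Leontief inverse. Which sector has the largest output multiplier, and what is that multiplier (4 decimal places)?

Form M = I − A:
  [  0.95   -0.04   -0.03   -0.08   -0.10   -0.06   -0.01]
  [ -0.08    0.90   -0.03   -0.06   -0.03   -0.07   -0.11]
  [ -0.10   -0.01    0.93   -0.11   -0.03   -0.07   -0.04]
  [ -0.10   -0.06   -0.05    0.94   -0.09   -0.03   -0.10]
  [ -0.09   -0.07   -0.03   -0.02    0.89   -0.10   -0.04]
  [ -0.08   -0.11   -0.07   -0.11   -0.06    0.99   -0.05]
  [ -0.01   -0.10   -0.06   -0.03   -0.02   -0.10    0.91]
Leontief inverse L = M⁻¹:
  [  1.1026    0.0876    0.0607    0.1232    0.1493    0.1013    0.0510]
  [  0.1379    1.1661    0.0712    0.1162    0.0811    0.1246    0.1688]
  [  0.1575    0.0603    1.1080    0.1648    0.0834    0.1142    0.0858]
  [  0.1601    0.1219    0.0904    1.1143    0.1473    0.0889    0.1543]
  [  0.1504    0.1316    0.0679    0.0746    1.1670    0.1523    0.0884]
  [  0.1456    0.1704    0.1103    0.1670    0.1171    1.0667    0.1092]
  [  0.0622    0.1587    0.0981    0.0817    0.0594    0.1458    1.1427]
Total output x = L · d:
  x_0 = 1.1026·5 + 0.0876·86 + 0.0607·66 + 0.1232·44 + 0.1493·94 + 0.1013·25 + 0.0510·55 = 41.8469
  x_1 = 0.1379·5 + 1.1661·86 + 0.0712·66 + 0.1162·44 + 0.0811·94 + 0.1246·25 + 0.1688·55 = 130.8077
  x_2 = 0.1575·5 + 0.0603·86 + 1.1080·66 + 0.1648·44 + 0.0834·94 + 0.1142·25 + 0.0858·55 = 101.7559
  x_3 = 0.1601·5 + 0.1219·86 + 0.0904·66 + 1.1143·44 + 0.1473·94 + 0.0889·25 + 0.1543·55 = 90.8314
  x_4 = 0.1504·5 + 0.1316·86 + 0.0679·66 + 0.0746·44 + 1.1670·94 + 0.1523·25 + 0.0884·55 = 138.2080
  x_5 = 0.1456·5 + 0.1704·86 + 0.1103·66 + 0.1670·44 + 0.1171·94 + 1.0667·25 + 0.1092·55 = 73.6859
  x_6 = 0.0622·5 + 0.1587·86 + 0.0981·66 + 0.0817·44 + 0.0594·94 + 0.1458·25 + 1.1427·55 = 96.1124
Output multipliers (column sums of L):
  Mining: 1.9163
  Electronics: 1.8965
  Healthcare: 1.6067
  Finance: 1.8418
  Manufacturing: 1.8046
  Construction: 1.7939
  Services: 1.8001

Mining (1.9163)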